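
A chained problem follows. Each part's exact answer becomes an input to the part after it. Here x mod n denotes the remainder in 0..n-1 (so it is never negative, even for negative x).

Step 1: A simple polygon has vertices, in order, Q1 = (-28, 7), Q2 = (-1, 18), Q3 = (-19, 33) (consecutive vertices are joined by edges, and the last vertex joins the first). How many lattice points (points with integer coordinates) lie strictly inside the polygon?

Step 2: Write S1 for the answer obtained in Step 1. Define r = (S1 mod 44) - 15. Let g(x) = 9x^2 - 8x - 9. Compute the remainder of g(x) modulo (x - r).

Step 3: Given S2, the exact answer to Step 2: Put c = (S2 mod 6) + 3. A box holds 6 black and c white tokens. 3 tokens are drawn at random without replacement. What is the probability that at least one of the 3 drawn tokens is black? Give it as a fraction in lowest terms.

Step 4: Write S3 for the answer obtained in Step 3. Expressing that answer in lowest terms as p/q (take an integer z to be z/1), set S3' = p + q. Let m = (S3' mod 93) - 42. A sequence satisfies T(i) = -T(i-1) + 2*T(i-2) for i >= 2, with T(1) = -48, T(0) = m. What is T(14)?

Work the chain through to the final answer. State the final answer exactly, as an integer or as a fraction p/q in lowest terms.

Step 1: cross terms: (-28*18 - -1*7)=-497, (-1*33 - -19*18)=309, (-19*7 - -28*33)=791; twice the area = |603| = 603; area = 603/2; boundary points = 1 + 3 + 1 = 5; strictly interior points = area - boundary/2 + 1 = 300; answer 300
Step 2: S1 = 300; r = 21; remainder = value at the root: 9*(21)^2 - 8*(21)^1 - 9 = (3969) + (-168) + (-9) = 3792; answer 3792
Step 3: S2 = 3792; c = 3; total draws C(9,3) = 84; complement C(3,3) = 1; favorable 84 - 1 = 83; P = 83/84; answer 83/84
Step 4: S3 = 83/84; threaded value p + q = 167; m = 32; T(2) = -1*(-48) + 2*(32) = 112; iterating: T(2)=112, T(3)=-208, T(4)=432, T(5)=-848, T(6)=1712, T(7)=-3408, T(8)=6832, T(9)=-13648, T(10)=27312, T(11)=-54608, T(12)=109232, T(13)=-218448, T(14)=436912; answer 436912

436912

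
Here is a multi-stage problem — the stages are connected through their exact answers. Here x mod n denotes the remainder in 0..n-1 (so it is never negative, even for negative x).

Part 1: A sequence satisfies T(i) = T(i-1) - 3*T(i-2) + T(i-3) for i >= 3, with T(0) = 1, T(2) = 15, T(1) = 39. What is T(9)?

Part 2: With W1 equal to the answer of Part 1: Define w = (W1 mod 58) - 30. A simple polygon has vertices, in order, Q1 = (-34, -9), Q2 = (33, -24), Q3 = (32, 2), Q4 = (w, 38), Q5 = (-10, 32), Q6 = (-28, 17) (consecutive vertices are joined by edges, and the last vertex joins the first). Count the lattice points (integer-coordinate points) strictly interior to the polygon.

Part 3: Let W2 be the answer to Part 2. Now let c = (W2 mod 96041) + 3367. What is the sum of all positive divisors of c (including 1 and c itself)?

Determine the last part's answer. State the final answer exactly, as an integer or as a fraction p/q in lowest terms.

Part 1: T(3) = 1*(15) - 3*(39) + 1*(1) = -101; iterating: T(3)=-101, T(4)=-107, T(5)=211, T(6)=431, T(7)=-309, T(8)=-1391, T(9)=-33; answer -33
Part 2: W1 = -33; w = -5; cross terms: (-34*-24 - 33*-9)=1113, (33*2 - 32*-24)=834, (32*38 - -5*2)=1226, (-5*32 - -10*38)=220, (-10*17 - -28*32)=726, (-28*-9 - -34*17)=830; twice the area = |4949| = 4949; area = 4949/2; boundary points = 1 + 1 + 1 + 1 + 3 + 2 = 9; strictly interior points = area - boundary/2 + 1 = 2471; answer 2471
Part 3: W2 = 2471; c = 5838; 5838 = 2 * 3 * 7 * 139; sigma = (1 + 2) * (1 + 3) * (1 + 7) * (1 + 139) = 3 * 4 * 8 * 140 = 13440; answer 13440

13440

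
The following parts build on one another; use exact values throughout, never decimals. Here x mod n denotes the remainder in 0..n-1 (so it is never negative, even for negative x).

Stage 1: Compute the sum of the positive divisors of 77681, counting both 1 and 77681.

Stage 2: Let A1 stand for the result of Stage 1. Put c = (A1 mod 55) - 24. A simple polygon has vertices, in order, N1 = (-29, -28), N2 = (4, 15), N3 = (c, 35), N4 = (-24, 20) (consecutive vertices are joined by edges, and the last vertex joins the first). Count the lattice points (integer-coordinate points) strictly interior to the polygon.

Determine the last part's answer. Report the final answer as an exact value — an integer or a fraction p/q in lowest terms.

948

Stage 1: 77681 is prime, so its only divisors are 1 and 77681; sigma = 1 + 77681 = 77682; answer 77682
Stage 2: A1 = 77682; c = -2; cross terms: (-29*15 - 4*-28)=-323, (4*35 - -2*15)=170, (-2*20 - -24*35)=800, (-24*-28 - -29*20)=1252; twice the area = |1899| = 1899; area = 1899/2; boundary points = 1 + 2 + 1 + 1 = 5; strictly interior points = area - boundary/2 + 1 = 948; answer 948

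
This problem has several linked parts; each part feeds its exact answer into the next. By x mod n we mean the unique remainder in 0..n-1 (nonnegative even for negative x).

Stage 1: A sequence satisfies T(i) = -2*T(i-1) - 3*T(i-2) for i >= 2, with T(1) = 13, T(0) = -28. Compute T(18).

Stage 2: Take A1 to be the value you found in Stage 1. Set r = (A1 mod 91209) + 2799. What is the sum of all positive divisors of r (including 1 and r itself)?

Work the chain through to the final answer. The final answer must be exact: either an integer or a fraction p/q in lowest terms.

Stage 1: T(2) = -2*(13) - 3*(-28) = 58; iterating: T(2)=58, T(3)=-155, T(4)=136, T(5)=193, T(6)=-794, T(7)=1009, T(8)=364, T(9)=-3755, T(10)=6418, T(11)=-1571, T(12)=-16112, T(13)=36937, T(14)=-25538, T(15)=-59735, T(16)=196084, T(17)=-212963, T(18)=-162326; answer -162326
Stage 2: A1 = -162326; r = 22891; 22891 = 11 * 2081; sigma = (1 + 11) * (1 + 2081) = 12 * 2082 = 24984; answer 24984

24984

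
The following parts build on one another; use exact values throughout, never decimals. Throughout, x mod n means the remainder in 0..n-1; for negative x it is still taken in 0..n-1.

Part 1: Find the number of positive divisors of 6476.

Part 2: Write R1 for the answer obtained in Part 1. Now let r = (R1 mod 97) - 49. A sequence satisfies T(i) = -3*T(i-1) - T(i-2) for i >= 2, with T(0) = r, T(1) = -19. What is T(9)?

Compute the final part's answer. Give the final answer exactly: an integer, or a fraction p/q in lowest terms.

-91537

Part 1: 6476 = 2^2 * 1619; number of divisors = (2+1) * (1+1) = 6; answer 6
Part 2: R1 = 6; r = -43; T(2) = -3*(-19) - 1*(-43) = 100; iterating: T(2)=100, T(3)=-281, T(4)=743, T(5)=-1948, T(6)=5101, T(7)=-13355, T(8)=34964, T(9)=-91537; answer -91537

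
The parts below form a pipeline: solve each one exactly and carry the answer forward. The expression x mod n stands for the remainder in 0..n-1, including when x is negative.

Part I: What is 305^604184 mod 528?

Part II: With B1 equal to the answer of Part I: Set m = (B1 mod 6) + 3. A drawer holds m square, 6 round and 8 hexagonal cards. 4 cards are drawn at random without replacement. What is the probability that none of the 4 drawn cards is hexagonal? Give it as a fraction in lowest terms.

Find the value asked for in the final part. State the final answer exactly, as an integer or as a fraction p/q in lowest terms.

7/102

Part I: squarings mod 528: 305^1=305, 305^2=97, 305^4=433, 305^8=49, 305^16=289, 305^32=97, 305^64=433, 305^128=49, 305^256=289, 305^512=97, 305^1024=433, 305^2048=49, 305^4096=289, 305^8192=97, 305^16384=433, 305^32768=49, 305^65536=289, 305^131072=97, 305^262144=433, 305^524288=49; 305^604184 = 305^8 * 305^16 * 305^2048 * 305^4096 * 305^8192 * 305^65536 * 305^524288 = 433 (mod 528); answer 433
Part II: B1 = 433; m = 4; total draws C(18,4) = 3060; favorable C(10,4) = 210; P = 7/102; answer 7/102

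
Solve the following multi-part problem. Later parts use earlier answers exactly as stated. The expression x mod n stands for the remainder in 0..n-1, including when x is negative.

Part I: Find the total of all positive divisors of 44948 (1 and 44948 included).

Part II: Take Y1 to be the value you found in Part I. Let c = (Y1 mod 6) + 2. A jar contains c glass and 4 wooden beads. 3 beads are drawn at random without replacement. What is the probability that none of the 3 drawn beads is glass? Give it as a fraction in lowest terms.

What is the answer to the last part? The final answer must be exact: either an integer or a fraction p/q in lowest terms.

Part I: 44948 = 2^2 * 17 * 661; sigma = (1 + 2 + 4) * (1 + 17) * (1 + 661) = 7 * 18 * 662 = 83412; answer 83412
Part II: Y1 = 83412; c = 2; total draws C(6,3) = 20; favorable C(4,3) = 4; P = 1/5; answer 1/5

1/5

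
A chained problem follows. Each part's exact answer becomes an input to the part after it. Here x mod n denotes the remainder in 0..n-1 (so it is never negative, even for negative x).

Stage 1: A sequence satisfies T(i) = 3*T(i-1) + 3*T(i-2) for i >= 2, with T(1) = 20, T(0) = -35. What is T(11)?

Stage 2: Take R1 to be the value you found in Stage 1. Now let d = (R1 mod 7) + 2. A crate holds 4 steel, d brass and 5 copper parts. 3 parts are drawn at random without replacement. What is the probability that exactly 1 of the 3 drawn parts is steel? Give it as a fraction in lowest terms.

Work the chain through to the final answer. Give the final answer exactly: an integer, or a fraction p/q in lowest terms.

39/85

Stage 1: T(2) = 3*(20) + 3*(-35) = -45; iterating: T(2)=-45, T(3)=-75, T(4)=-360, T(5)=-1305, T(6)=-4995, T(7)=-18900, T(8)=-71685, T(9)=-271755, T(10)=-1030320, T(11)=-3906225; answer -3906225
Stage 2: R1 = -3906225; d = 8; total draws C(17,3) = 680; favorable C(4,1)*C(13,2) = 312; P = 39/85; answer 39/85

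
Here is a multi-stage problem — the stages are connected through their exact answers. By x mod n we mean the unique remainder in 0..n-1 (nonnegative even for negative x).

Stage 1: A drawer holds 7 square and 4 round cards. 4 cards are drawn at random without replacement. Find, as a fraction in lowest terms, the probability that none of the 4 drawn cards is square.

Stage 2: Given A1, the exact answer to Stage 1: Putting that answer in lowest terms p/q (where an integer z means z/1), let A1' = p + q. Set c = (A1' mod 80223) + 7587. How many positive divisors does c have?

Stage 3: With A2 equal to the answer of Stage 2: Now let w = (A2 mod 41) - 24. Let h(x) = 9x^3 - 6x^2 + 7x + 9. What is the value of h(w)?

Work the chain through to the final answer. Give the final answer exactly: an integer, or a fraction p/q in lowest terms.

Stage 1: total draws C(11,4) = 330; favorable C(4,4) = 1; P = 1/330; answer 1/330
Stage 2: A1 = 1/330; threaded value p + q = 331; c = 7918; 7918 = 2 * 37 * 107; number of divisors = (1+1) * (1+1) * (1+1) = 8; answer 8
Stage 3: A2 = 8; w = -16; 9*(-16)^3 - 6*(-16)^2 + 7*(-16)^1 + 9 = (-36864) + (-1536) + (-112) + (9) = -38503; answer -38503

-38503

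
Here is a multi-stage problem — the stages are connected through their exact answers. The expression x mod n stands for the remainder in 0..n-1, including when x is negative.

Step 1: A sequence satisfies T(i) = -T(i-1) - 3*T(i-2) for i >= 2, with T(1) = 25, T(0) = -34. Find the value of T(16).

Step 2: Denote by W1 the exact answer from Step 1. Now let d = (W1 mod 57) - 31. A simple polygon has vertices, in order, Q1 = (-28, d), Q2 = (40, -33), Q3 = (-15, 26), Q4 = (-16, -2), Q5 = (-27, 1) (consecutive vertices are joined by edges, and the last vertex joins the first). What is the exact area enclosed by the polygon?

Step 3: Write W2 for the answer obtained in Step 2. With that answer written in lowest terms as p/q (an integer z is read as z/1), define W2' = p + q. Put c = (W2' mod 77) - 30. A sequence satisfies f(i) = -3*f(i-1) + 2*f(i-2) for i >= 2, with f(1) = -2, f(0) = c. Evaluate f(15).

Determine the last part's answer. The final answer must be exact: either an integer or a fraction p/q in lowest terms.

-808938190

Step 1: T(2) = -1*(25) - 3*(-34) = 77; iterating: T(2)=77, T(3)=-152, T(4)=-79, T(5)=535, T(6)=-298, T(7)=-1307, T(8)=2201, T(9)=1720, T(10)=-8323, T(11)=3163, T(12)=21806, T(13)=-31295, T(14)=-34123, T(15)=128008, T(16)=-25639; answer -25639
Step 2: W1 = -25639; d = -20; cross terms: (-28*-33 - 40*-20)=1724, (40*26 - -15*-33)=545, (-15*-2 - -16*26)=446, (-16*1 - -27*-2)=-70, (-27*-20 - -28*1)=568; twice the area = |3213| = 3213; area = 3213/2; answer 3213/2
Step 3: W2 = 3213/2; threaded value p + q = 3215; c = 28; f(2) = -3*(-2) + 2*(28) = 62; iterating: f(2)=62, f(3)=-190, f(4)=694, f(5)=-2462, f(6)=8774, f(7)=-31246, f(8)=111286, f(9)=-396350, f(10)=1411622, f(11)=-5027566, f(12)=17905942, f(13)=-63772958, f(14)=227130758, f(15)=-808938190; answer -808938190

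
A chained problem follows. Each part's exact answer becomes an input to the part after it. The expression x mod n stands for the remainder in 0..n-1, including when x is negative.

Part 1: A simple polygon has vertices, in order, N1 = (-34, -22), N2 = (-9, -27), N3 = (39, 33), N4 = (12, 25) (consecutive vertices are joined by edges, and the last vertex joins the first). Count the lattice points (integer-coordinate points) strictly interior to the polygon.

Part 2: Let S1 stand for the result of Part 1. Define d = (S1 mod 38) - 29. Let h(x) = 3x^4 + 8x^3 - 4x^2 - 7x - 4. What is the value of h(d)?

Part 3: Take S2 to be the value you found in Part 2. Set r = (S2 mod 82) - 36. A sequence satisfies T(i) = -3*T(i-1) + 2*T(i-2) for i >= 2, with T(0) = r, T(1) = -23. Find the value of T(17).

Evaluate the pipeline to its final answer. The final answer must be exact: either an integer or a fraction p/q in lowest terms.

Part 1: cross terms: (-34*-27 - -9*-22)=720, (-9*33 - 39*-27)=756, (39*25 - 12*33)=579, (12*-22 - -34*25)=586; twice the area = |2641| = 2641; area = 2641/2; boundary points = 5 + 12 + 1 + 1 = 19; strictly interior points = area - boundary/2 + 1 = 1312; answer 1312
Part 2: S1 = 1312; d = -9; 3*(-9)^4 + 8*(-9)^3 - 4*(-9)^2 - 7*(-9)^1 - 4 = (19683) + (-5832) + (-324) + (63) + (-4) = 13586; answer 13586
Part 3: S2 = 13586; r = 20; T(2) = -3*(-23) + 2*(20) = 109; iterating: T(2)=109, T(3)=-373, T(4)=1337, T(5)=-4757, T(6)=16945, T(7)=-60349, T(8)=214937, T(9)=-765509, T(10)=2726401, T(11)=-9710221, T(12)=34583465, T(13)=-123170837, T(14)=438679441, T(15)=-1562379997, T(16)=5564498873, T(17)=-19818256613; answer -19818256613

-19818256613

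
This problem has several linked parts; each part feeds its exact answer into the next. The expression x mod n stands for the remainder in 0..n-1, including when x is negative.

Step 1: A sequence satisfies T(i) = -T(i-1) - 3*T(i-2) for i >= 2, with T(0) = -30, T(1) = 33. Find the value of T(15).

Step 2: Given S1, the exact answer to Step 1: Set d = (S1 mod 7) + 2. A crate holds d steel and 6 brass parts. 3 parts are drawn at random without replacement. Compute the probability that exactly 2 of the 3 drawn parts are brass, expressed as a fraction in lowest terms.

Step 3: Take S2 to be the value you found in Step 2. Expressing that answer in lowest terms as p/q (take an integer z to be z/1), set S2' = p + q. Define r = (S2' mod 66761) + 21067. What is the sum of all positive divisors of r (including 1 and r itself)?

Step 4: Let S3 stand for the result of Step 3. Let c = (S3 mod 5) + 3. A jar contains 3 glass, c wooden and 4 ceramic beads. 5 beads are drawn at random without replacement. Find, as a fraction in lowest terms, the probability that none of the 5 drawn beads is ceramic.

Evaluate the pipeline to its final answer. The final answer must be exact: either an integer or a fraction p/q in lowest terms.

Step 1: T(2) = -1*(33) - 3*(-30) = 57; iterating: T(2)=57, T(3)=-156, T(4)=-15, T(5)=483, T(6)=-438, T(7)=-1011, T(8)=2325, T(9)=708, T(10)=-7683, T(11)=5559, T(12)=17490, T(13)=-34167, T(14)=-18303, T(15)=120804; answer 120804
Step 2: S1 = 120804; d = 7; total draws C(13,3) = 286; favorable C(6,2)*C(7,1) = 105; P = 105/286; answer 105/286
Step 3: S2 = 105/286; threaded value p + q = 391; r = 21458; 21458 = 2 * 10729; sigma = (1 + 2) * (1 + 10729) = 3 * 10730 = 32190; answer 32190
Step 4: S3 = 32190; c = 3; total draws C(10,5) = 252; favorable C(6,5) = 6; P = 1/42; answer 1/42

1/42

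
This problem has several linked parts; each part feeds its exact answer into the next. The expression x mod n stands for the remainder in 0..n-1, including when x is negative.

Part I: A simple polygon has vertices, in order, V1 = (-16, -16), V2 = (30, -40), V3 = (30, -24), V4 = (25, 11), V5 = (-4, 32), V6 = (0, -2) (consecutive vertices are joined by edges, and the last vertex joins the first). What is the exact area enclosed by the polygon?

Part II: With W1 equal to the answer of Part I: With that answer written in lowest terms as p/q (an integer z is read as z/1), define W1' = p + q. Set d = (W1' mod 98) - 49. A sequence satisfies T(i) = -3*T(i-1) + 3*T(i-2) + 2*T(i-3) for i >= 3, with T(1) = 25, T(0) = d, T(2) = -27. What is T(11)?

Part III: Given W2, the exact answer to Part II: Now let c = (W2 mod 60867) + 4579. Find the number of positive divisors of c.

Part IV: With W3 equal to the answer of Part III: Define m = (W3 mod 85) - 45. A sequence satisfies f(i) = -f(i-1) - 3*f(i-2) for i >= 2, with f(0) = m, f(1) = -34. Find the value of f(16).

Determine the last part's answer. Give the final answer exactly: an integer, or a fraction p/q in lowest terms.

Part I: cross terms: (-16*-40 - 30*-16)=1120, (30*-24 - 30*-40)=480, (30*11 - 25*-24)=930, (25*32 - -4*11)=844, (-4*-2 - 0*32)=8, (0*-16 - -16*-2)=-32; twice the area = |3350| = 3350; area = 1675; answer 1675
Part II: W1 = 1675; threaded value p + q = 1676; d = -39; T(3) = -3*(-27) + 3*(25) + 2*(-39) = 78; iterating: T(3)=78, T(4)=-265, T(5)=975, T(6)=-3564, T(7)=13087, T(8)=-48003, T(9)=176142, T(10)=-646261, T(11)=2371203; answer 2371203
Part III: W2 = 2371203; c = 62836; 62836 = 2^2 * 23 * 683; number of divisors = (2+1) * (1+1) * (1+1) = 12; answer 12
Part IV: W3 = 12; m = -33; f(2) = -1*(-34) - 3*(-33) = 133; iterating: f(2)=133, f(3)=-31, f(4)=-368, f(5)=461, f(6)=643, f(7)=-2026, f(8)=97, f(9)=5981, f(10)=-6272, f(11)=-11671, f(12)=30487, f(13)=4526, f(14)=-95987, f(15)=82409, f(16)=205552; answer 205552

205552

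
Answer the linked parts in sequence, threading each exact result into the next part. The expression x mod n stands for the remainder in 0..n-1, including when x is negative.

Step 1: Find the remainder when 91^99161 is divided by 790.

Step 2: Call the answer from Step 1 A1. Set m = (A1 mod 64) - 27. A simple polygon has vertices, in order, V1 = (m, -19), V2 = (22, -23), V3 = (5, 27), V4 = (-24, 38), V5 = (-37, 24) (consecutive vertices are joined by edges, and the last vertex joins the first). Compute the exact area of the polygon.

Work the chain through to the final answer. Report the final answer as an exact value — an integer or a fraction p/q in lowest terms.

2219

Step 1: squarings mod 790: 91^1=91, 91^2=381, 91^4=591, 91^8=101, 91^16=721, 91^32=21, 91^64=441, 91^128=141, 91^256=131, 91^512=571, 91^1024=561, 91^2048=301, 91^4096=541, 91^8192=381, 91^16384=591, 91^32768=101, 91^65536=721; 91^99161 = 91^1 * 91^8 * 91^16 * 91^64 * 91^256 * 91^512 * 91^32768 * 91^65536 = 71 (mod 790); answer 71
Step 2: A1 = 71; m = -20; cross terms: (-20*-23 - 22*-19)=878, (22*27 - 5*-23)=709, (5*38 - -24*27)=838, (-24*24 - -37*38)=830, (-37*-19 - -20*24)=1183; twice the area = |4438| = 4438; area = 2219; answer 2219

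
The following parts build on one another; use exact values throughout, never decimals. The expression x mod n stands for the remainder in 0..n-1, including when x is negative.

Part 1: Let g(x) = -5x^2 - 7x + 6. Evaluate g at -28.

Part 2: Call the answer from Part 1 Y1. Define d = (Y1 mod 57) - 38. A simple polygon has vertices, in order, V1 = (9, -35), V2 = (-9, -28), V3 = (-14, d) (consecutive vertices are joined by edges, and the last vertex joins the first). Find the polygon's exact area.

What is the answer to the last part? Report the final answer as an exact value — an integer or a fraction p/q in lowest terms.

577/2

Part 1: -5*(-28)^2 - 7*(-28)^1 + 6 = (-3920) + (196) + (6) = -3718; answer -3718
Part 2: Y1 = -3718; d = 6; cross terms: (9*-28 - -9*-35)=-567, (-9*6 - -14*-28)=-446, (-14*-35 - 9*6)=436; twice the area = |-577| = 577; area = 577/2; answer 577/2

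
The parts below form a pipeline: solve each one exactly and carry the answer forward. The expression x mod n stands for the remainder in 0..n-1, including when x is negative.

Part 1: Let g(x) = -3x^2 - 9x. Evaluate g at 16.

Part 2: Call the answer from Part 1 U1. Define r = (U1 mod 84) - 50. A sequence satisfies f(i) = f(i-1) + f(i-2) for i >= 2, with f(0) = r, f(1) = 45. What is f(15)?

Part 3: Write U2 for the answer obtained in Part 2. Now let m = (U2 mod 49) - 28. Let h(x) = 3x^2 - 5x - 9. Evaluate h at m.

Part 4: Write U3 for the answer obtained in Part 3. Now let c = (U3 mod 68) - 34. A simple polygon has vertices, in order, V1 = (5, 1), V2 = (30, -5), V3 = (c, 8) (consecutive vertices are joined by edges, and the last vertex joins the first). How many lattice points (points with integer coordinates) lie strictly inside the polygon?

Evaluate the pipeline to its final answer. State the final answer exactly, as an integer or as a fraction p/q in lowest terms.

36

Part 1: -3*(16)^2 - 9*(16)^1 = (-768) + (-144) = -912; answer -912
Part 2: U1 = -912; r = -38; f(2) = 1*(45) + 1*(-38) = 7; iterating: f(2)=7, f(3)=52, f(4)=59, f(5)=111, f(6)=170, f(7)=281, f(8)=451, f(9)=732, f(10)=1183, f(11)=1915, f(12)=3098, f(13)=5013, f(14)=8111, f(15)=13124; answer 13124
Part 3: U2 = 13124; m = 13; 3*(13)^2 - 5*(13)^1 - 9 = (507) + (-65) + (-9) = 433; answer 433
Part 4: U3 = 433; c = -9; cross terms: (5*-5 - 30*1)=-55, (30*8 - -9*-5)=195, (-9*1 - 5*8)=-49; twice the area = |91| = 91; area = 91/2; boundary points = 1 + 13 + 7 = 21; strictly interior points = area - boundary/2 + 1 = 36; answer 36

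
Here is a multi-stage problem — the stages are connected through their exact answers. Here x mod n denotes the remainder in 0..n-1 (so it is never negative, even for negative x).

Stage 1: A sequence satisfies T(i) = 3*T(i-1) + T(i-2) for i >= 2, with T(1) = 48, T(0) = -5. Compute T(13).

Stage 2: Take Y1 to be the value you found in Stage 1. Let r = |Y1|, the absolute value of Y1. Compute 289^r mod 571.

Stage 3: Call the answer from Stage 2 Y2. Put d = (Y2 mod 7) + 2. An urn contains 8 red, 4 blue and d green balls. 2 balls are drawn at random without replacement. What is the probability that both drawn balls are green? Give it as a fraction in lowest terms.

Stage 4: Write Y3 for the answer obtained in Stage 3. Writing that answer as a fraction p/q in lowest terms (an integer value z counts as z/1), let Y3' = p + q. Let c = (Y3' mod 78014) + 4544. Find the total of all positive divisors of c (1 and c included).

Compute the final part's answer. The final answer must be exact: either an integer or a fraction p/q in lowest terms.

7488

Stage 1: T(2) = 3*(48) + 1*(-5) = 139; iterating: T(2)=139, T(3)=465, T(4)=1534, T(5)=5067, T(6)=16735, T(7)=55272, T(8)=182551, T(9)=602925, T(10)=1991326, T(11)=6576903, T(12)=21722035, T(13)=71743008; answer 71743008
Stage 2: Y1 = 71743008; r = 71743008; squarings mod 571: 289^1=289, 289^2=155, 289^4=43, 289^8=136, 289^16=224, 289^32=499, 289^64=45, 289^128=312, 289^256=274, 289^512=275, 289^1024=253, 289^2048=57, 289^4096=394, 289^8192=495, 289^16384=66, 289^32768=359, 289^65536=406, 289^131072=388, 289^262144=371, 289^524288=30, 289^1048576=329, 289^2097152=322, 289^4194304=333, 289^8388608=115, 289^16777216=92, 289^33554432=470, 289^67108864=494; 289^71743008 = 289^32 * 289^512 * 289^1024 * 289^4096 * 289^8192 * 289^32768 * 289^131072 * 289^262144 * 289^4194304 * 289^67108864 = 503 (mod 571); answer 503
Stage 3: Y2 = 503; d = 8; total draws C(20,2) = 190; favorable C(8,2) = 28; P = 14/95; answer 14/95
Stage 4: Y3 = 14/95; threaded value p + q = 109; c = 4653; 4653 = 3^2 * 11 * 47; sigma = (1 + 3 + 9) * (1 + 11) * (1 + 47) = 13 * 12 * 48 = 7488; answer 7488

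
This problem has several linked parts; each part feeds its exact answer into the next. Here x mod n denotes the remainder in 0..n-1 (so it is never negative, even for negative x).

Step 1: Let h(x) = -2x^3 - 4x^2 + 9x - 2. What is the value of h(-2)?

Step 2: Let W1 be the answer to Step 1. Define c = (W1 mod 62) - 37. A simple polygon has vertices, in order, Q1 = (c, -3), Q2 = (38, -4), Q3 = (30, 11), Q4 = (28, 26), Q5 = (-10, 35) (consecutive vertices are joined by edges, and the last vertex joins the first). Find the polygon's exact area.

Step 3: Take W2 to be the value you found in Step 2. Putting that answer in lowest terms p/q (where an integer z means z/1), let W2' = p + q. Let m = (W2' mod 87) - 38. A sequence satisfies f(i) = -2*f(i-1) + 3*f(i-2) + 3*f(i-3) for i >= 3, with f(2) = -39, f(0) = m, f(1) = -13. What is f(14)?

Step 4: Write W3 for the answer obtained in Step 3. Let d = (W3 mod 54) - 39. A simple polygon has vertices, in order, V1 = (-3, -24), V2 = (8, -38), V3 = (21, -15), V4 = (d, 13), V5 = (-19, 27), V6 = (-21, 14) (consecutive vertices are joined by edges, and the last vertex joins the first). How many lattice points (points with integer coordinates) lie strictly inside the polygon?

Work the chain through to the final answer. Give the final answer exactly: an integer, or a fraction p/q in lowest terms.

Step 1: -2*(-2)^3 - 4*(-2)^2 + 9*(-2)^1 - 2 = (16) + (-16) + (-18) + (-2) = -20; answer -20
Step 2: W1 = -20; c = 5; cross terms: (5*-4 - 38*-3)=94, (38*11 - 30*-4)=538, (30*26 - 28*11)=472, (28*35 - -10*26)=1240, (-10*-3 - 5*35)=-145; twice the area = |2199| = 2199; area = 2199/2; answer 2199/2
Step 3: W2 = 2199/2; threaded value p + q = 2201; m = -12; f(3) = -2*(-39) + 3*(-13) + 3*(-12) = 3; iterating: f(3)=3, f(4)=-162, f(5)=216, f(6)=-909, f(7)=1980, f(8)=-6039, f(9)=15291, f(10)=-42759, f(11)=113274, f(12)=-308952, f(13)=829449, f(14)=-2245932; answer -2245932
Step 4: W3 = -2245932; d = -3; cross terms: (-3*-38 - 8*-24)=306, (8*-15 - 21*-38)=678, (21*13 - -3*-15)=228, (-3*27 - -19*13)=166, (-19*14 - -21*27)=301, (-21*-24 - -3*14)=546; twice the area = |2225| = 2225; area = 2225/2; boundary points = 1 + 1 + 4 + 2 + 1 + 2 = 11; strictly interior points = area - boundary/2 + 1 = 1108; answer 1108

1108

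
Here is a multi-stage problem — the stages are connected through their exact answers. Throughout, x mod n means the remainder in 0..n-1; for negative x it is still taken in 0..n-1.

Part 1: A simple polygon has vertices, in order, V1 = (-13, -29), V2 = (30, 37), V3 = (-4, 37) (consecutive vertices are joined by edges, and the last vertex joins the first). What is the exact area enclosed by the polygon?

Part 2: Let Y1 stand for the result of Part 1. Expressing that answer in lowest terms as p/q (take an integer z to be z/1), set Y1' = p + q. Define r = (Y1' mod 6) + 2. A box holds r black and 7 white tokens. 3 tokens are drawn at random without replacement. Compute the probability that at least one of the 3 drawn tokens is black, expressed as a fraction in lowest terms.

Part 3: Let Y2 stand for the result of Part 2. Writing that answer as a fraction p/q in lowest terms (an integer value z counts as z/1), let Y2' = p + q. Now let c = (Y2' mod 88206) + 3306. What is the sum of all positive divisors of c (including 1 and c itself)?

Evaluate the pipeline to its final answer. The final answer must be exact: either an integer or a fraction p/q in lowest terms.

3348

Part 1: cross terms: (-13*37 - 30*-29)=389, (30*37 - -4*37)=1258, (-4*-29 - -13*37)=597; twice the area = |2244| = 2244; area = 1122; answer 1122
Part 2: Y1 = 1122; threaded value p + q = 1123; r = 3; total draws C(10,3) = 120; complement C(7,3) = 35; favorable 120 - 35 = 85; P = 17/24; answer 17/24
Part 3: Y2 = 17/24; threaded value p + q = 41; c = 3347; 3347 is prime, so its only divisors are 1 and 3347; sigma = 1 + 3347 = 3348; answer 3348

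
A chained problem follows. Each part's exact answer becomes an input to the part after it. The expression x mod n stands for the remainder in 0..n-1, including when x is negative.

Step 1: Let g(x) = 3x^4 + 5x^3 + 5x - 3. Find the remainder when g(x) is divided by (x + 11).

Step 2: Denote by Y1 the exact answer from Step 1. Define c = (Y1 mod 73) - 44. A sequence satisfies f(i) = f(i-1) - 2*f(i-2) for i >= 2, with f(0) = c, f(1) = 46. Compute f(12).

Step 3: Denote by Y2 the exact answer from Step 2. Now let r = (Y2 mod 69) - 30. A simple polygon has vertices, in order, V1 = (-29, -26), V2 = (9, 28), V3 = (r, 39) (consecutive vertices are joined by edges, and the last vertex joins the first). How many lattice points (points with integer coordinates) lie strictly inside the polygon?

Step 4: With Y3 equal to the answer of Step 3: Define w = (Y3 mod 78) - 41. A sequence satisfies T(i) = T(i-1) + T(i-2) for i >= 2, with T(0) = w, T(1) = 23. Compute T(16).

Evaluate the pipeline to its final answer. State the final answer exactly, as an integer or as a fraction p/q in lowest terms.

5621

Step 1: remainder = value at the root: 3*(-11)^4 + 5*(-11)^3 + 5*(-11)^1 - 3 = (43923) + (-6655) + (-55) + (-3) = 37210; answer 37210
Step 2: Y1 = 37210; c = 9; f(2) = 1*(46) - 2*(9) = 28; iterating: f(2)=28, f(3)=-64, f(4)=-120, f(5)=8, f(6)=248, f(7)=232, f(8)=-264, f(9)=-728, f(10)=-200, f(11)=1256, f(12)=1656; answer 1656
Step 3: Y2 = 1656; r = -30; cross terms: (-29*28 - 9*-26)=-578, (9*39 - -30*28)=1191, (-30*-26 - -29*39)=1911; twice the area = |2524| = 2524; area = 1262; boundary points = 2 + 1 + 1 = 4; strictly interior points = area - boundary/2 + 1 = 1261; answer 1261
Step 4: Y3 = 1261; w = -28; T(2) = 1*(23) + 1*(-28) = -5; iterating: T(2)=-5, T(3)=18, T(4)=13, T(5)=31, T(6)=44, T(7)=75, T(8)=119, T(9)=194, T(10)=313, T(11)=507, T(12)=820, T(13)=1327, T(14)=2147, T(15)=3474, T(16)=5621; answer 5621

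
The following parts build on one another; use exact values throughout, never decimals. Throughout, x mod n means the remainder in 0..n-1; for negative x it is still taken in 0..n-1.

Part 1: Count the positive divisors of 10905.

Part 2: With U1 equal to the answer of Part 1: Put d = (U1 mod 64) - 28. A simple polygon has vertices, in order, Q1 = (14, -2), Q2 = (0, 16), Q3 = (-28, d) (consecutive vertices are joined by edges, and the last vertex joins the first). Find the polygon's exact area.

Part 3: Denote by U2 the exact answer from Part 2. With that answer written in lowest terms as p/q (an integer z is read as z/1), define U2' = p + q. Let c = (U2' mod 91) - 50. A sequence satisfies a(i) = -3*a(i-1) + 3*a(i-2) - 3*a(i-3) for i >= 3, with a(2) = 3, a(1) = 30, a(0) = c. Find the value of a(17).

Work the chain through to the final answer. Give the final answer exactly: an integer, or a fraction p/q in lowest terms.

Part 1: 10905 = 3 * 5 * 727; number of divisors = (1+1) * (1+1) * (1+1) = 8; answer 8
Part 2: U1 = 8; d = -20; cross terms: (14*16 - 0*-2)=224, (0*-20 - -28*16)=448, (-28*-2 - 14*-20)=336; twice the area = |1008| = 1008; area = 504; answer 504
Part 3: U2 = 504; threaded value p + q = 505; c = 0; a(3) = -3*(3) + 3*(30) - 3*(0) = 81; iterating: a(3)=81, a(4)=-324, a(5)=1206, a(6)=-4833, a(7)=19089, a(8)=-75384, a(9)=297918, a(10)=-1177173, a(11)=4651425, a(12)=-18379548, a(13)=72624438, a(14)=-286966233, a(15)=1133910657, a(16)=-4480503984, a(17)=17704142622; answer 17704142622

17704142622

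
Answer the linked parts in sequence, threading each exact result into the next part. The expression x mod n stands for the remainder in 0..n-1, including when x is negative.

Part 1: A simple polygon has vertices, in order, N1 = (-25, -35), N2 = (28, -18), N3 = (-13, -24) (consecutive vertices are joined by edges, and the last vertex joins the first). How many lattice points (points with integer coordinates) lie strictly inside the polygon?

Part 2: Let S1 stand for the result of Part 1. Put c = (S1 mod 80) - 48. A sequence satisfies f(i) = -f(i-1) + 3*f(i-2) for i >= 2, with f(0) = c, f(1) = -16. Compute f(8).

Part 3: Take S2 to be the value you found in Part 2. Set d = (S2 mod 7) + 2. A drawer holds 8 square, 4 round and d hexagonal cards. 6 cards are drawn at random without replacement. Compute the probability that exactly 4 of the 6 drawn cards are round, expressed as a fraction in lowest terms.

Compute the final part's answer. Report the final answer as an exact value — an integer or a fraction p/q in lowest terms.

1/91

Part 1: cross terms: (-25*-18 - 28*-35)=1430, (28*-24 - -13*-18)=-906, (-13*-35 - -25*-24)=-145; twice the area = |379| = 379; area = 379/2; boundary points = 1 + 1 + 1 = 3; strictly interior points = area - boundary/2 + 1 = 189; answer 189
Part 2: S1 = 189; c = -19; f(2) = -1*(-16) + 3*(-19) = -41; iterating: f(2)=-41, f(3)=-7, f(4)=-116, f(5)=95, f(6)=-443, f(7)=728, f(8)=-2057; answer -2057
Part 3: S2 = -2057; d = 3; total draws C(15,6) = 5005; favorable C(4,4)*C(11,2) = 55; P = 1/91; answer 1/91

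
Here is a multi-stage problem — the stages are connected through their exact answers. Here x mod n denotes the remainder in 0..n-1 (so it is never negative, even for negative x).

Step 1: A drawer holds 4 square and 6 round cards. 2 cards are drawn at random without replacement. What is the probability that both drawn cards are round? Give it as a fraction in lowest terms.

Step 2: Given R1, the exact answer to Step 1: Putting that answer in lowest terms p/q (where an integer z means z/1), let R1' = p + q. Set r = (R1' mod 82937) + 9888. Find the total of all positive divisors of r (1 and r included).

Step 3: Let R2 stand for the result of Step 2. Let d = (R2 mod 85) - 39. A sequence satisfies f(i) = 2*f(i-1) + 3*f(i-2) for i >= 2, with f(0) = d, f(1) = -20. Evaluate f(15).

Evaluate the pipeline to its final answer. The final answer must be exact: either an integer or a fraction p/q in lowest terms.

14348884

Step 1: total draws C(10,2) = 45; favorable C(6,2) = 15; P = 1/3; answer 1/3
Step 2: R1 = 1/3; threaded value p + q = 4; r = 9892; 9892 = 2^2 * 2473; sigma = (1 + 2 + 4) * (1 + 2473) = 7 * 2474 = 17318; answer 17318
Step 3: R2 = 17318; d = 24; f(2) = 2*(-20) + 3*(24) = 32; iterating: f(2)=32, f(3)=4, f(4)=104, f(5)=220, f(6)=752, f(7)=2164, f(8)=6584, f(9)=19660, f(10)=59072, f(11)=177124, f(12)=531464, f(13)=1594300, f(14)=4782992, f(15)=14348884; answer 14348884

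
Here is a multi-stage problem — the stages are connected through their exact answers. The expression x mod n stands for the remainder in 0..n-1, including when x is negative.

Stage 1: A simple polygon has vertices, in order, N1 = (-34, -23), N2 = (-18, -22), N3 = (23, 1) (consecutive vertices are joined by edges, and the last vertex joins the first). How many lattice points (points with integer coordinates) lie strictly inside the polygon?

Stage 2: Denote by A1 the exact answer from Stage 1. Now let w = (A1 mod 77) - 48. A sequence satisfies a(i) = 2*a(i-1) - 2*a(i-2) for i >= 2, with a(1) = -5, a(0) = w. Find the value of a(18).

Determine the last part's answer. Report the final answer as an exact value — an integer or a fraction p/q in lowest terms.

Stage 1: cross terms: (-34*-22 - -18*-23)=334, (-18*1 - 23*-22)=488, (23*-23 - -34*1)=-495; twice the area = |327| = 327; area = 327/2; boundary points = 1 + 1 + 3 = 5; strictly interior points = area - boundary/2 + 1 = 162; answer 162
Stage 2: A1 = 162; w = -40; a(2) = 2*(-5) - 2*(-40) = 70; iterating: a(2)=70, a(3)=150, a(4)=160, a(5)=20, a(6)=-280, a(7)=-600, a(8)=-640, a(9)=-80, a(10)=1120, a(11)=2400, a(12)=2560, a(13)=320, a(14)=-4480, a(15)=-9600, a(16)=-10240, a(17)=-1280, a(18)=17920; answer 17920

17920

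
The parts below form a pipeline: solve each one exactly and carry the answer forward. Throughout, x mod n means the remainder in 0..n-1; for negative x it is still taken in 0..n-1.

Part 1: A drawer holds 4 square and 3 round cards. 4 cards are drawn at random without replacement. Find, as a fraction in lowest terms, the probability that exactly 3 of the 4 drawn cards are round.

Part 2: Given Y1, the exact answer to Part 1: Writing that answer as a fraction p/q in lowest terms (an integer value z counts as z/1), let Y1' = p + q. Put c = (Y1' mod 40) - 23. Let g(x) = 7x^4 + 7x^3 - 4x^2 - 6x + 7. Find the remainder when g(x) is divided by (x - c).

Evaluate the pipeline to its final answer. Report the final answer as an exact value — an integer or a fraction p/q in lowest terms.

Part 1: total draws C(7,4) = 35; favorable C(3,3)*C(4,1) = 4; P = 4/35; answer 4/35
Part 2: Y1 = 4/35; threaded value p + q = 39; c = 16; remainder = value at the root: 7*(16)^4 + 7*(16)^3 - 4*(16)^2 - 6*(16)^1 + 7 = (458752) + (28672) + (-1024) + (-96) + (7) = 486311; answer 486311

486311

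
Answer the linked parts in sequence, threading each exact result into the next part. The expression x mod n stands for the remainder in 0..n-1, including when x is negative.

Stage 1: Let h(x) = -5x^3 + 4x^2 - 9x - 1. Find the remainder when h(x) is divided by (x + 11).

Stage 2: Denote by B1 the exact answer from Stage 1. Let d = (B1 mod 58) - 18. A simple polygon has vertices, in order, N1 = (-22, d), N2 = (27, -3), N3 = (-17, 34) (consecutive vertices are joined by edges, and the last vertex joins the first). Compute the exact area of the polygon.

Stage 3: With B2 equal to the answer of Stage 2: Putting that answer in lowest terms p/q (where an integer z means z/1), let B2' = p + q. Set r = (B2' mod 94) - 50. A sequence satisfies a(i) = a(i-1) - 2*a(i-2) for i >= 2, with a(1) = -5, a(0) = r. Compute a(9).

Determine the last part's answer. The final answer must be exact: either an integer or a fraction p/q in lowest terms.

Stage 1: remainder = value at the root: -5*(-11)^3 + 4*(-11)^2 - 9*(-11)^1 - 1 = (6655) + (484) + (99) + (-1) = 7237; answer 7237
Stage 2: B1 = 7237; d = 27; cross terms: (-22*-3 - 27*27)=-663, (27*34 - -17*-3)=867, (-17*27 - -22*34)=289; twice the area = |493| = 493; area = 493/2; answer 493/2
Stage 3: B2 = 493/2; threaded value p + q = 495; r = -25; a(2) = 1*(-5) - 2*(-25) = 45; iterating: a(2)=45, a(3)=55, a(4)=-35, a(5)=-145, a(6)=-75, a(7)=215, a(8)=365, a(9)=-65; answer -65

-65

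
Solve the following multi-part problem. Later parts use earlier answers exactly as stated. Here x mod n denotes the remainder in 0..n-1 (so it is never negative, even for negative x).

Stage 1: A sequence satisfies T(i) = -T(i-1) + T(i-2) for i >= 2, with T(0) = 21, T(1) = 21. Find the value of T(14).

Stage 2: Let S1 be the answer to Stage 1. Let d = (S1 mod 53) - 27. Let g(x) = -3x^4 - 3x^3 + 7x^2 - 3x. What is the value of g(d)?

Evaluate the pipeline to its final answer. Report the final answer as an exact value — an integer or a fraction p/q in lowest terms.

Stage 1: T(2) = -1*(21) + 1*(21) = 0; iterating: T(2)=0, T(3)=21, T(4)=-21, T(5)=42, T(6)=-63, T(7)=105, T(8)=-168, T(9)=273, T(10)=-441, T(11)=714, T(12)=-1155, T(13)=1869, T(14)=-3024; answer -3024
Stage 2: S1 = -3024; d = 23; -3*(23)^4 - 3*(23)^3 + 7*(23)^2 - 3*(23)^1 = (-839523) + (-36501) + (3703) + (-69) = -872390; answer -872390

-872390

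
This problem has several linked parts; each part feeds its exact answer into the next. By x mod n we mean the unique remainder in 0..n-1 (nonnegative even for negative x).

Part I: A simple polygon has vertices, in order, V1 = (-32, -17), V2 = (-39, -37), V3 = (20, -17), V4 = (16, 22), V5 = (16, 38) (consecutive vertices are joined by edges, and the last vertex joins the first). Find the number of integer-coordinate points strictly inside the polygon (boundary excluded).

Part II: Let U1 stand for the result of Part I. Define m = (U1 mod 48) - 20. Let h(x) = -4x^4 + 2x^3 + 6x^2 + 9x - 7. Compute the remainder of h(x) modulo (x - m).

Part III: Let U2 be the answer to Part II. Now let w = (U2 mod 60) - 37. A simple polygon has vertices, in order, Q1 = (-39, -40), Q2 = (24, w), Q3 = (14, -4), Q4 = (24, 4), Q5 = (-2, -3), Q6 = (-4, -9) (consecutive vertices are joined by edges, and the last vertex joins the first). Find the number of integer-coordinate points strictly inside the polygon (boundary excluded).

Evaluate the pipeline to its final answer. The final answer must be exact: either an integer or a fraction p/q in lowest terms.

1308

Part I: cross terms: (-32*-37 - -39*-17)=521, (-39*-17 - 20*-37)=1403, (20*22 - 16*-17)=712, (16*38 - 16*22)=256, (16*-17 - -32*38)=944; twice the area = |3836| = 3836; area = 1918; boundary points = 1 + 1 + 1 + 16 + 1 = 20; strictly interior points = area - boundary/2 + 1 = 1909; answer 1909
Part II: U1 = 1909; m = 17; remainder = value at the root: -4*(17)^4 + 2*(17)^3 + 6*(17)^2 + 9*(17)^1 - 7 = (-334084) + (9826) + (1734) + (153) + (-7) = -322378; answer -322378
Part III: U2 = -322378; w = -35; cross terms: (-39*-35 - 24*-40)=2325, (24*-4 - 14*-35)=394, (14*4 - 24*-4)=152, (24*-3 - -2*4)=-64, (-2*-9 - -4*-3)=6, (-4*-40 - -39*-9)=-191; twice the area = |2622| = 2622; area = 1311; boundary points = 1 + 1 + 2 + 1 + 2 + 1 = 8; strictly interior points = area - boundary/2 + 1 = 1308; answer 1308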